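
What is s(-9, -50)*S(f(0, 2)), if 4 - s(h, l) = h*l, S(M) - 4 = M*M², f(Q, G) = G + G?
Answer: -30328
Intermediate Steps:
f(Q, G) = 2*G
S(M) = 4 + M³ (S(M) = 4 + M*M² = 4 + M³)
s(h, l) = 4 - h*l
s(-9, -50)*S(f(0, 2)) = (4 - 1*(-9)*(-50))*(4 + (2*2)³) = (4 - 450)*(4 + 4³) = -446*(4 + 64) = -446*68 = -30328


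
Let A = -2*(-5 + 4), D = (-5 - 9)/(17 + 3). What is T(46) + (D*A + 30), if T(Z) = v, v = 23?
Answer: 258/5 ≈ 51.600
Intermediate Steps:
T(Z) = 23
D = -7/10 (D = -14/20 = -14*1/20 = -7/10 ≈ -0.70000)
A = 2 (A = -2*(-1) = 2)
T(46) + (D*A + 30) = 23 + (-7/10*2 + 30) = 23 + (-7/5 + 30) = 23 + 143/5 = 258/5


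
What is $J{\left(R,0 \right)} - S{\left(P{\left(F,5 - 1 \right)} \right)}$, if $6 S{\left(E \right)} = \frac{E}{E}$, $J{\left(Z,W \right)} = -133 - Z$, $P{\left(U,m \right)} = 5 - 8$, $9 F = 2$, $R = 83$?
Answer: $- \frac{1297}{6} \approx -216.17$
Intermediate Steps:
$F = \frac{2}{9}$ ($F = \frac{1}{9} \cdot 2 = \frac{2}{9} \approx 0.22222$)
$P{\left(U,m \right)} = -3$ ($P{\left(U,m \right)} = 5 - 8 = -3$)
$S{\left(E \right)} = \frac{1}{6}$ ($S{\left(E \right)} = \frac{E \frac{1}{E}}{6} = \frac{1}{6} \cdot 1 = \frac{1}{6}$)
$J{\left(R,0 \right)} - S{\left(P{\left(F,5 - 1 \right)} \right)} = \left(-133 - 83\right) - \frac{1}{6} = -216 - \frac{1}{6} = - \frac{1297}{6}$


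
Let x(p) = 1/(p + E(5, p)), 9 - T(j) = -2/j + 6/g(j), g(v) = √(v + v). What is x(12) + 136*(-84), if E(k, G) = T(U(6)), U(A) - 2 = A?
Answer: -902492/79 ≈ -11424.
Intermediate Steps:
U(A) = 2 + A
g(v) = √2*√v (g(v) = √(2*v) = √2*√v)
T(j) = 9 + 2/j - 3*√2/√j (T(j) = 9 - (-2/j + 6/((√2*√j))) = 9 - (-2/j + 6*(√2/(2*√j))) = 9 - (-2/j + 3*√2/√j) = 9 + (2/j - 3*√2/√j) = 9 + 2/j - 3*√2/√j)
E(k, G) = 31/4 (E(k, G) = 9 + 2/(2 + 6) - 3*√2/√(2 + 6) = 9 + 2/8 - 3*√2/√8 = 9 + 2*(⅛) - 3*√2*√2/4 = 9 + ¼ - 3/2 = 31/4)
x(p) = 1/(31/4 + p) (x(p) = 1/(p + 31/4) = 1/(31/4 + p))
x(12) + 136*(-84) = 4/(31 + 4*12) + 136*(-84) = 4/(31 + 48) - 11424 = 4/79 - 11424 = -902492/79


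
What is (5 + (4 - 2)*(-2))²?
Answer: 1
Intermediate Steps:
(5 + (4 - 2)*(-2))² = (5 + 2*(-2))² = (5 - 4)² = 1² = 1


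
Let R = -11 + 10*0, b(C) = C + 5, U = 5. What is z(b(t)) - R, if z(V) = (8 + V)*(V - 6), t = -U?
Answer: -37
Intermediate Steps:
t = -5 (t = -1*5 = -5)
b(C) = 5 + C
z(V) = (-6 + V)*(8 + V) (z(V) = (8 + V)*(-6 + V) = (-6 + V)*(8 + V))
R = -11 (R = -11 + 0 = -11)
z(b(t)) - R = (-48 + (5 - 5)**2 + 2*(5 - 5)) - 1*(-11) = (-48 + 0**2 + 2*0) + 11 = (-48 + 0 + 0) + 11 = -48 + 11 = -37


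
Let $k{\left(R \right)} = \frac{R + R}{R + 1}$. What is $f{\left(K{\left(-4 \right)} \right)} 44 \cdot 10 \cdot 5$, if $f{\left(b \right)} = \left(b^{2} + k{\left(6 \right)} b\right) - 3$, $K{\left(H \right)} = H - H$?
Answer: $-6600$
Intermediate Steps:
$K{\left(H \right)} = 0$
$k{\left(R \right)} = \frac{2 R}{1 + R}$
$f{\left(b \right)} = -3 + b^{2} + \frac{12 b}{7}$ ($f{\left(b \right)} = \left(b^{2} + 2 \cdot 6 \frac{1}{1 + 6} b\right) - 3 = \left(b^{2} + 2 \cdot 6 \cdot \frac{1}{7} b\right) - 3 = \left(b^{2} + \frac{12 b}{7}\right) - 3 = -3 + b^{2} + \frac{12 b}{7}$)
$f{\left(K{\left(-4 \right)} \right)} 44 \cdot 10 \cdot 5 = \left(-3 + 0^{2} + \frac{12}{7} \cdot 0\right) 44 \cdot 10 \cdot 5 = \left(-3 + 0 + 0\right) 44 \cdot 50 = \left(-3\right) 44 \cdot 50 = \left(-132\right) 50 = -6600$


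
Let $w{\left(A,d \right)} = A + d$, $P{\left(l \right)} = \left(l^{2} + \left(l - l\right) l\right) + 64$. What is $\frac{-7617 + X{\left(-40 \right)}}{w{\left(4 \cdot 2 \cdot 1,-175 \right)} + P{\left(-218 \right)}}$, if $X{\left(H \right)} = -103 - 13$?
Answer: $- \frac{703}{4311} \approx -0.16307$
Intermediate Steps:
$P{\left(l \right)} = 64 + l^{2}$ ($P{\left(l \right)} = \left(l^{2} + 0 l\right) + 64 = \left(l^{2} + 0\right) + 64 = l^{2} + 64 = 64 + l^{2}$)
$X{\left(H \right)} = -116$ ($X{\left(H \right)} = -103 - 13 = -116$)
$\frac{-7617 + X{\left(-40 \right)}}{w{\left(4 \cdot 2 \cdot 1,-175 \right)} + P{\left(-218 \right)}} = \frac{-7617 - 116}{\left(4 \cdot 2 \cdot 1 - 175\right) + \left(64 + \left(-218\right)^{2}\right)} = - \frac{7733}{\left(8 \cdot 1 - 175\right) + \left(64 + 47524\right)} = - \frac{7733}{\left(8 - 175\right) + 47588} = - \frac{7733}{-167 + 47588} = - \frac{7733}{47421} = \left(-7733\right) \frac{1}{47421} = - \frac{703}{4311}$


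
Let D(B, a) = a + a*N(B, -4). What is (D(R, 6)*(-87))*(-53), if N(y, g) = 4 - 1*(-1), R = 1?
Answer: 165996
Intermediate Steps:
N(y, g) = 5 (N(y, g) = 4 + 1 = 5)
D(B, a) = 6*a (D(B, a) = a + a*5 = a + 5*a = 6*a)
(D(R, 6)*(-87))*(-53) = ((6*6)*(-87))*(-53) = (36*(-87))*(-53) = -3132*(-53) = 165996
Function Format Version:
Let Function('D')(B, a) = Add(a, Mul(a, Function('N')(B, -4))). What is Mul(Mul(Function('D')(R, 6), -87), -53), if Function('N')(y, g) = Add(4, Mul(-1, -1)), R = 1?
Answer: 165996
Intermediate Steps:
Function('N')(y, g) = 5 (Function('N')(y, g) = Add(4, 1) = 5)
Function('D')(B, a) = Mul(6, a) (Function('D')(B, a) = Add(a, Mul(a, 5)) = Add(a, Mul(5, a)) = Mul(6, a))
Mul(Mul(Function('D')(R, 6), -87), -53) = Mul(Mul(Mul(6, 6), -87), -53) = Mul(Mul(36, -87), -53) = Mul(-3132, -53) = 165996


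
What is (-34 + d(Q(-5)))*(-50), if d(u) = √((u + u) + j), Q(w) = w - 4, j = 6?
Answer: 1700 - 100*I*√3 ≈ 1700.0 - 173.21*I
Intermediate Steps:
Q(w) = -4 + w
d(u) = √(6 + 2*u) (d(u) = √((u + u) + 6) = √(2*u + 6) = √(6 + 2*u))
(-34 + d(Q(-5)))*(-50) = (-34 + √(6 + 2*(-4 - 5)))*(-50) = (-34 + √(6 + 2*(-9)))*(-50) = (-34 + √(6 - 18))*(-50) = (-34 + √(-12))*(-50) = (-34 + 2*I*√3)*(-50) = 1700 - 100*I*√3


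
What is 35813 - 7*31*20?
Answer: 31473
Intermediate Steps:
35813 - 7*31*20 = 35813 - 217*20 = 35813 - 1*4340 = 35813 - 4340 = 31473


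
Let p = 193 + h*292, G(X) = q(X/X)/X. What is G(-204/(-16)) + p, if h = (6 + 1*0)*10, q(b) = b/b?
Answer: 903367/51 ≈ 17713.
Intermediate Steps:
q(b) = 1
h = 60 (h = (6 + 0)*10 = 6*10 = 60)
G(X) = 1/X
p = 17713 (p = 193 + 60*292 = 193 + 17520 = 17713)
G(-204/(-16)) + p = 1/(-204/(-16)) + 17713 = 1/(-204*(-1/16)) + 17713 = 1/(51/4) + 17713 = 4/51 + 17713 = 903367/51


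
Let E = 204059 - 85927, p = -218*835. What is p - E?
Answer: -300162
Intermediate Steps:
p = -182030
E = 118132
p - E = -182030 - 1*118132 = -182030 - 118132 = -300162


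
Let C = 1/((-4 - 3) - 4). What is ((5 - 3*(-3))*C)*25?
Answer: -350/11 ≈ -31.818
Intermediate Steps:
C = -1/11 (C = 1/(-7 - 4) = 1/(-11) = -1/11 ≈ -0.090909)
((5 - 3*(-3))*C)*25 = ((5 - 3*(-3))*(-1/11))*25 = ((5 + 9)*(-1/11))*25 = (14*(-1/11))*25 = -14/11*25 = -350/11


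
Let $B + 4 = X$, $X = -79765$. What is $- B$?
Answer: $79769$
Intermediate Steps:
$B = -79769$ ($B = -4 - 79765 = -79769$)
$- B = \left(-1\right) \left(-79769\right) = 79769$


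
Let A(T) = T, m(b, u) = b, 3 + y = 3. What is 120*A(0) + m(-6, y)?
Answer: -6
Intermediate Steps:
y = 0 (y = -3 + 3 = 0)
120*A(0) + m(-6, y) = 120*0 - 6 = 0 - 6 = -6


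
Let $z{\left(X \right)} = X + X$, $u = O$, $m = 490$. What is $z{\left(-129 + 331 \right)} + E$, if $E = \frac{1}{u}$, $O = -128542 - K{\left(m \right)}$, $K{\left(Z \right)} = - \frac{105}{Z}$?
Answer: $\frac{727032326}{1799585} \approx 404.0$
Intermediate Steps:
$O = - \frac{1799585}{14}$ ($O = -128542 - - \frac{105}{490} = -128542 - \left(-105\right) \frac{1}{490} = -128542 - - \frac{3}{14} = -128542 + \frac{3}{14} = - \frac{1799585}{14} \approx -1.2854 \cdot 10^{5}$)
$u = - \frac{1799585}{14} \approx -1.2854 \cdot 10^{5}$
$z{\left(X \right)} = 2 X$
$E = - \frac{14}{1799585}$ ($E = \frac{1}{- \frac{1799585}{14}} = - \frac{14}{1799585} \approx -7.7796 \cdot 10^{-6}$)
$z{\left(-129 + 331 \right)} + E = 2 \left(-129 + 331\right) - \frac{14}{1799585} = 2 \cdot 202 - \frac{14}{1799585} = 404 - \frac{14}{1799585} = \frac{727032326}{1799585}$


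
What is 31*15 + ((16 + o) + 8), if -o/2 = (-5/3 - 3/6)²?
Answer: 8633/18 ≈ 479.61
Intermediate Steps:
o = -169/18 (o = -2*(-5/3 - 3/6)² = -2*(-5*⅓ - 3*⅙)² = -2*(-5/3 - ½)² = -2*(-13/6)² = -2*169/36 = -169/18 ≈ -9.3889)
31*15 + ((16 + o) + 8) = 31*15 + ((16 - 169/18) + 8) = 465 + (119/18 + 8) = 465 + 263/18 = 8633/18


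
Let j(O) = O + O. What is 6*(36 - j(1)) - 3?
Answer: 201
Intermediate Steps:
j(O) = 2*O
6*(36 - j(1)) - 3 = 6*(36 - 2) - 3 = 6*34 - 3 = 204 - 3 = 201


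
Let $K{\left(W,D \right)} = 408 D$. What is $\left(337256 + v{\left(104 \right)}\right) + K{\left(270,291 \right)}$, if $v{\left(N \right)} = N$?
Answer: $456088$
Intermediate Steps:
$\left(337256 + v{\left(104 \right)}\right) + K{\left(270,291 \right)} = \left(337256 + 104\right) + 408 \cdot 291 = 337360 + 118728 = 456088$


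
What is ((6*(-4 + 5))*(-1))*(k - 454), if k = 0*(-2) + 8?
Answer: 2676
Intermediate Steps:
k = 8 (k = 0 + 8 = 8)
((6*(-4 + 5))*(-1))*(k - 454) = ((6*(-4 + 5))*(-1))*(8 - 454) = ((6*1)*(-1))*(-446) = (6*(-1))*(-446) = -6*(-446) = 2676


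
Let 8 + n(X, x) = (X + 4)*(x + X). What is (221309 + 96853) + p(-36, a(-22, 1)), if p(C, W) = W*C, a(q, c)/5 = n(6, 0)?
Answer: 308802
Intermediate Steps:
n(X, x) = -8 + (4 + X)*(X + x) (n(X, x) = -8 + (X + 4)*(x + X) = -8 + (4 + X)*(X + x))
a(q, c) = 260 (a(q, c) = 5*(-8 + 6**2 + 4*6 + 4*0 + 6*0) = 5*(-8 + 36 + 24 + 0 + 0) = 5*52 = 260)
p(C, W) = C*W
(221309 + 96853) + p(-36, a(-22, 1)) = (221309 + 96853) - 36*260 = 318162 - 9360 = 308802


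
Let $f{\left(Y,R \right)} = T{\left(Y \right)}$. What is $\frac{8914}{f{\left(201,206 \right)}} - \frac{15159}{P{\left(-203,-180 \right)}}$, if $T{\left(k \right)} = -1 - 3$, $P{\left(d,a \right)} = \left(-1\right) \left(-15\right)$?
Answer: $- \frac{32391}{10} \approx -3239.1$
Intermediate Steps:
$P{\left(d,a \right)} = 15$
$T{\left(k \right)} = -4$
$f{\left(Y,R \right)} = -4$
$\frac{8914}{f{\left(201,206 \right)}} - \frac{15159}{P{\left(-203,-180 \right)}} = \frac{8914}{-4} - \frac{15159}{15} = 8914 \left(- \frac{1}{4}\right) - \frac{5053}{5} = - \frac{4457}{2} - \frac{5053}{5} = - \frac{32391}{10}$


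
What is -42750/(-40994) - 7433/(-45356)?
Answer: 1121838701/929661932 ≈ 1.2067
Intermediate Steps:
-42750/(-40994) - 7433/(-45356) = -42750*(-1/40994) - 7433*(-1/45356) = 21375/20497 + 7433/45356 = 1121838701/929661932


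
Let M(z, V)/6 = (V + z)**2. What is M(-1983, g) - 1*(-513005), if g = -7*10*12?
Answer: 48328979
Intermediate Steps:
g = -840 (g = -70*12 = -840)
M(z, V) = 6*(V + z)**2
M(-1983, g) - 1*(-513005) = 6*(-840 - 1983)**2 - 1*(-513005) = 6*(-2823)**2 + 513005 = 6*7969329 + 513005 = 47815974 + 513005 = 48328979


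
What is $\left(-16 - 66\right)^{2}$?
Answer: $6724$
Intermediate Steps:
$\left(-16 - 66\right)^{2} = \left(-82\right)^{2} = 6724$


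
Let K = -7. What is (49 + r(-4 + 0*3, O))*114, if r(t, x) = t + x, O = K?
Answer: 4332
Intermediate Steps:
O = -7
(49 + r(-4 + 0*3, O))*114 = (49 + ((-4 + 0*3) - 7))*114 = (49 + ((-4 + 0) - 7))*114 = (49 + (-4 - 7))*114 = (49 - 11)*114 = 38*114 = 4332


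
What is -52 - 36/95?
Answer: -4976/95 ≈ -52.379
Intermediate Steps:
-52 - 36/95 = -4976/95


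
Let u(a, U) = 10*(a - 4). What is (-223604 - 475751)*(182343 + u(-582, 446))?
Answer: -123424268465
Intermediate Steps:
u(a, U) = -40 + 10*a (u(a, U) = 10*(-4 + a) = -40 + 10*a)
(-223604 - 475751)*(182343 + u(-582, 446)) = (-223604 - 475751)*(182343 + (-40 + 10*(-582))) = -699355*(182343 + (-40 - 5820)) = -699355*(182343 - 5860) = -699355*176483 = -123424268465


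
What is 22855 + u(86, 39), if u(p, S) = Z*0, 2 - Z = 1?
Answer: 22855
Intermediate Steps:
Z = 1 (Z = 2 - 1*1 = 2 - 1 = 1)
u(p, S) = 0 (u(p, S) = 1*0 = 0)
22855 + u(86, 39) = 22855 + 0 = 22855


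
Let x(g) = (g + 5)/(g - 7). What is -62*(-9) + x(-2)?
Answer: 1673/3 ≈ 557.67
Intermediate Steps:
x(g) = (5 + g)/(-7 + g)
-62*(-9) + x(-2) = -62*(-9) + (5 - 2)/(-7 - 2) = 558 + 3/(-9) = 558 - 1/9*3 = 558 - 1/3 = 1673/3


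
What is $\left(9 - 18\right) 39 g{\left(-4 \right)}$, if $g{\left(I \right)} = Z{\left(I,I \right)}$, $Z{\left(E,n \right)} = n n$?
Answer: $-5616$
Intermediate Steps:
$Z{\left(E,n \right)} = n^{2}$
$g{\left(I \right)} = I^{2}$
$\left(9 - 18\right) 39 g{\left(-4 \right)} = \left(9 - 18\right) 39 \left(-4\right)^{2} = \left(9 - 18\right) 39 \cdot 16 = \left(-9\right) 39 \cdot 16 = \left(-351\right) 16 = -5616$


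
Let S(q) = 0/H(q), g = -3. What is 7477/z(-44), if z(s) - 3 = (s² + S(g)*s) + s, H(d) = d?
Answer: 7477/1895 ≈ 3.9456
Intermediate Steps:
S(q) = 0 (S(q) = 0/q = 0)
z(s) = 3 + s + s² (z(s) = 3 + ((s² + 0*s) + s) = 3 + ((s² + 0) + s) = 3 + (s² + s) = 3 + (s + s²) = 3 + s + s²)
7477/z(-44) = 7477/(3 - 44 + (-44)²) = 7477/(3 - 44 + 1936) = 7477/1895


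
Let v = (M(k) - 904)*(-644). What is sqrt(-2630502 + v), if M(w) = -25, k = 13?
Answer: 7*I*sqrt(41474) ≈ 1425.6*I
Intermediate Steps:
v = 598276 (v = (-25 - 904)*(-644) = -929*(-644) = 598276)
sqrt(-2630502 + v) = sqrt(-2630502 + 598276) = sqrt(-2032226) = 7*I*sqrt(41474)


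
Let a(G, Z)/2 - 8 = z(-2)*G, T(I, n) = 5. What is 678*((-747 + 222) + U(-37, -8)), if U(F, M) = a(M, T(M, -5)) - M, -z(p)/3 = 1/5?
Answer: -1665846/5 ≈ -3.3317e+5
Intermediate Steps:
z(p) = -⅗ (z(p) = -3/5 = -3*⅕ = -⅗)
a(G, Z) = 16 - 6*G/5 (a(G, Z) = 16 + 2*(-3*G/5) = 16 - 6*G/5)
U(F, M) = 16 - 11*M/5 (U(F, M) = (16 - 6*M/5) - M = 16 - 11*M/5)
678*((-747 + 222) + U(-37, -8)) = 678*((-747 + 222) + (16 - 11/5*(-8))) = 678*(-525 + (16 + 88/5)) = 678*(-525 + 168/5) = 678*(-2457/5) = -1665846/5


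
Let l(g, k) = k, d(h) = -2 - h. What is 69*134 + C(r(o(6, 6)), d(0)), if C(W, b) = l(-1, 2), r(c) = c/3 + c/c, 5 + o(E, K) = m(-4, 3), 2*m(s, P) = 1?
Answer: 9248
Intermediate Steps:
m(s, P) = 1/2 (m(s, P) = (1/2)*1 = 1/2)
o(E, K) = -9/2 (o(E, K) = -5 + 1/2 = -9/2)
r(c) = 1 + c/3 (r(c) = c*(1/3) + 1 = c/3 + 1 = 1 + c/3)
C(W, b) = 2
69*134 + C(r(o(6, 6)), d(0)) = 69*134 + 2 = 9246 + 2 = 9248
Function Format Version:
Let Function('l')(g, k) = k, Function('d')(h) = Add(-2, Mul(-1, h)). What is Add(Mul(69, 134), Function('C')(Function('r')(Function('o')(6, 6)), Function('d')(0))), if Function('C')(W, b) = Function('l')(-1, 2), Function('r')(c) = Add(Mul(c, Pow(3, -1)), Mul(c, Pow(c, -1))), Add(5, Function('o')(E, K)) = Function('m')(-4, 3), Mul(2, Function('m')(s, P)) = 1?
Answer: 9248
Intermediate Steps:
Function('m')(s, P) = Rational(1, 2) (Function('m')(s, P) = Mul(Rational(1, 2), 1) = Rational(1, 2))
Function('o')(E, K) = Rational(-9, 2) (Function('o')(E, K) = Add(-5, Rational(1, 2)) = Rational(-9, 2))
Function('r')(c) = Add(1, Mul(Rational(1, 3), c)) (Function('r')(c) = Add(Mul(c, Rational(1, 3)), 1) = Add(Mul(Rational(1, 3), c), 1) = Add(1, Mul(Rational(1, 3), c)))
Function('C')(W, b) = 2
Add(Mul(69, 134), Function('C')(Function('r')(Function('o')(6, 6)), Function('d')(0))) = Add(Mul(69, 134), 2) = Add(9246, 2) = 9248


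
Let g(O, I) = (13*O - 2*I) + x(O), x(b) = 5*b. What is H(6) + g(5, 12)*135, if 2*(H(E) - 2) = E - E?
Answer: 8912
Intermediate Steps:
H(E) = 2 (H(E) = 2 + (E - E)/2 = 2 + (½)*0 = 2 + 0 = 2)
g(O, I) = -2*I + 18*O (g(O, I) = (13*O - 2*I) + 5*O = (-2*I + 13*O) + 5*O = -2*I + 18*O)
H(6) + g(5, 12)*135 = 2 + (-2*12 + 18*5)*135 = 2 + (-24 + 90)*135 = 2 + 66*135 = 2 + 8910 = 8912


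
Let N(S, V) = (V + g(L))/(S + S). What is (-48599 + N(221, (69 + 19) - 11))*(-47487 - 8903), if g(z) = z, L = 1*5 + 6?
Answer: 605647490650/221 ≈ 2.7405e+9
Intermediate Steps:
L = 11 (L = 5 + 6 = 11)
N(S, V) = (11 + V)/(2*S) (N(S, V) = (V + 11)/(S + S) = (11 + V)/((2*S)) = (11 + V)*(1/(2*S)) = (11 + V)/(2*S))
(-48599 + N(221, (69 + 19) - 11))*(-47487 - 8903) = (-48599 + (1/2)*(11 + ((69 + 19) - 11))/221)*(-47487 - 8903) = (-48599 + (1/2)*(1/221)*(11 + (88 - 11)))*(-56390) = (-48599 + (1/2)*(1/221)*(11 + 77))*(-56390) = (-48599 + (1/2)*(1/221)*88)*(-56390) = (-48599 + 44/221)*(-56390) = -10740335/221*(-56390) = 605647490650/221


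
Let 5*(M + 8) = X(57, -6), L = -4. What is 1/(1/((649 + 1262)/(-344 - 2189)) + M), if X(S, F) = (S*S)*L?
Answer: -9555/24924461 ≈ -0.00038336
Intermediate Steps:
X(S, F) = -4*S**2 (X(S, F) = (S*S)*(-4) = S**2*(-4) = -4*S**2)
M = -13036/5 (M = -8 + (-4*57**2)/5 = -8 + (-4*3249)/5 = -8 + (1/5)*(-12996) = -8 - 12996/5 = -13036/5 ≈ -2607.2)
1/(1/((649 + 1262)/(-344 - 2189)) + M) = 1/(1/((649 + 1262)/(-344 - 2189)) - 13036/5) = 1/(1/(1911/(-2533)) - 13036/5) = 1/(1/(1911*(-1/2533)) - 13036/5) = 1/(1/(-1911/2533) - 13036/5) = 1/(-2533/1911 - 13036/5) = 1/(-24924461/9555) = -9555/24924461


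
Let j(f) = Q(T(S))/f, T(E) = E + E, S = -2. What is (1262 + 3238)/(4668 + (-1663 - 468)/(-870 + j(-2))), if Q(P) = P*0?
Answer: 3915000/4063291 ≈ 0.96350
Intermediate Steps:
T(E) = 2*E
Q(P) = 0
j(f) = 0 (j(f) = 0/f = 0)
(1262 + 3238)/(4668 + (-1663 - 468)/(-870 + j(-2))) = (1262 + 3238)/(4668 + (-1663 - 468)/(-870 + 0)) = 4500/(4668 - 2131/(-870)) = 4500/(4668 - 2131*(-1/870)) = 4500/(4668 + 2131/870) = 4500/(4063291/870) = 4500*(870/4063291) = 3915000/4063291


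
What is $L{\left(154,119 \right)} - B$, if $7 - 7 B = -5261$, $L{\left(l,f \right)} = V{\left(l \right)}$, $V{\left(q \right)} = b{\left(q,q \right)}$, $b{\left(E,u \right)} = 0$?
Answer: $- \frac{5268}{7} \approx -752.57$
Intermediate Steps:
$V{\left(q \right)} = 0$
$L{\left(l,f \right)} = 0$
$B = \frac{5268}{7}$ ($B = 1 - - \frac{5261}{7} = 1 + \frac{5261}{7} = \frac{5268}{7} \approx 752.57$)
$L{\left(154,119 \right)} - B = 0 - \frac{5268}{7} = - \frac{5268}{7}$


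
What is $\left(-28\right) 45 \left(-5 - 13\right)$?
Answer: $22680$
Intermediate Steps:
$\left(-28\right) 45 \left(-5 - 13\right) = \left(-1260\right) \left(-18\right) = 22680$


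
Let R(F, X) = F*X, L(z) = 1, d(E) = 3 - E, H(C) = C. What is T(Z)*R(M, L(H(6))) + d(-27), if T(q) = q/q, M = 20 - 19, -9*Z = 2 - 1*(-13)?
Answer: 31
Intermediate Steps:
Z = -5/3 (Z = -(2 - 1*(-13))/9 = -(2 + 13)/9 = -⅑*15 = -5/3 ≈ -1.6667)
M = 1
T(q) = 1
T(Z)*R(M, L(H(6))) + d(-27) = 1*(1*1) + (3 - 1*(-27)) = 1*1 + (3 + 27) = 1 + 30 = 31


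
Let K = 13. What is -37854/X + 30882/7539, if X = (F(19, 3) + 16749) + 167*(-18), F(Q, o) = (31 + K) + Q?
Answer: 2610659/1927471 ≈ 1.3544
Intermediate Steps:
F(Q, o) = 44 + Q (F(Q, o) = (31 + 13) + Q = 44 + Q)
X = 13806 (X = ((44 + 19) + 16749) + 167*(-18) = (63 + 16749) - 3006 = 16812 - 3006 = 13806)
-37854/X + 30882/7539 = -37854/13806 + 30882/7539 = -37854*1/13806 + 30882*(1/7539) = -2103/767 + 10294/2513 = 2610659/1927471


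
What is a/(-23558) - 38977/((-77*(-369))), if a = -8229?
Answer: -684409589/669353454 ≈ -1.0225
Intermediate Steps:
a/(-23558) - 38977/((-77*(-369))) = -8229/(-23558) - 38977/((-77*(-369))) = -8229*(-1/23558) - 38977/28413 = 8229/23558 - 38977*1/28413 = 8229/23558 - 38977/28413 = -684409589/669353454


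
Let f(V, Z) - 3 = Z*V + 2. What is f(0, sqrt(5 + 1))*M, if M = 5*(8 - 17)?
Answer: -225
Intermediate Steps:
M = -45 (M = 5*(-9) = -45)
f(V, Z) = 5 + V*Z (f(V, Z) = 3 + (Z*V + 2) = 3 + (V*Z + 2) = 3 + (2 + V*Z) = 5 + V*Z)
f(0, sqrt(5 + 1))*M = (5 + 0*sqrt(5 + 1))*(-45) = (5 + 0*sqrt(6))*(-45) = (5 + 0)*(-45) = 5*(-45) = -225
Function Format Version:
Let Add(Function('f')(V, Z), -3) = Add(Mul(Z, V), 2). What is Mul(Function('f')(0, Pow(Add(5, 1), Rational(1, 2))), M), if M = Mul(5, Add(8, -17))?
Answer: -225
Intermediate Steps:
M = -45 (M = Mul(5, -9) = -45)
Function('f')(V, Z) = Add(5, Mul(V, Z)) (Function('f')(V, Z) = Add(3, Add(Mul(Z, V), 2)) = Add(3, Add(Mul(V, Z), 2)) = Add(3, Add(2, Mul(V, Z))) = Add(5, Mul(V, Z)))
Mul(Function('f')(0, Pow(Add(5, 1), Rational(1, 2))), M) = Mul(Add(5, Mul(0, Pow(Add(5, 1), Rational(1, 2)))), -45) = Mul(Add(5, Mul(0, Pow(6, Rational(1, 2)))), -45) = Mul(Add(5, 0), -45) = Mul(5, -45) = -225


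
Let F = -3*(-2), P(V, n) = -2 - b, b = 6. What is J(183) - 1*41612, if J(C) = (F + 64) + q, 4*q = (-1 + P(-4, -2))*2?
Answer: -83093/2 ≈ -41547.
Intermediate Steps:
P(V, n) = -8 (P(V, n) = -2 - 1*6 = -2 - 6 = -8)
F = 6
q = -9/2 (q = ((-1 - 8)*2)/4 = (-9*2)/4 = (1/4)*(-18) = -9/2 ≈ -4.5000)
J(C) = 131/2 (J(C) = (6 + 64) - 9/2 = 70 - 9/2 = 131/2)
J(183) - 1*41612 = 131/2 - 1*41612 = 131/2 - 41612 = -83093/2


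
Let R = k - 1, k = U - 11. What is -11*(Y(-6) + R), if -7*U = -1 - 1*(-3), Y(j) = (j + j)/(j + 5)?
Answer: 22/7 ≈ 3.1429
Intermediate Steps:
Y(j) = 2*j/(5 + j) (Y(j) = (2*j)/(5 + j) = 2*j/(5 + j))
U = -2/7 (U = -(-1 - 1*(-3))/7 = -(-1 + 3)/7 = -⅐*2 = -2/7 ≈ -0.28571)
k = -79/7 (k = -2/7 - 11 = -79/7 ≈ -11.286)
R = -86/7 (R = -79/7 - 1 = -86/7 ≈ -12.286)
-11*(Y(-6) + R) = -11*(2*(-6)/(5 - 6) - 86/7) = -11*(2*(-6)/(-1) - 86/7) = -11*(2*(-6)*(-1) - 86/7) = -11*(12 - 86/7) = -11*(-2/7) = 22/7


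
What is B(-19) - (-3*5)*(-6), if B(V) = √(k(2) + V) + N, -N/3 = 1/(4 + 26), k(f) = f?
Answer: -901/10 + I*√17 ≈ -90.1 + 4.1231*I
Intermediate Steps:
N = -⅒ (N = -3/(4 + 26) = -3/30 = -3*1/30 = -⅒ ≈ -0.10000)
B(V) = -⅒ + √(2 + V) (B(V) = √(2 + V) - ⅒ = -⅒ + √(2 + V))
B(-19) - (-3*5)*(-6) = (-⅒ + √(2 - 19)) - (-3*5)*(-6) = (-⅒ + √(-17)) - (-15)*(-6) = (-⅒ + I*√17) - 1*90 = (-⅒ + I*√17) - 90 = -901/10 + I*√17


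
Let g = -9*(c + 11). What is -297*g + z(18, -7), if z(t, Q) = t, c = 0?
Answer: 29421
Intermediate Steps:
g = -99 (g = -9*(0 + 11) = -9*11 = -99)
-297*g + z(18, -7) = -297*(-99) + 18 = 29403 + 18 = 29421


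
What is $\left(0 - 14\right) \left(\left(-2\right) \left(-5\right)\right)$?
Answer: $-140$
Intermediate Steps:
$\left(0 - 14\right) \left(\left(-2\right) \left(-5\right)\right) = \left(-14\right) 10 = -140$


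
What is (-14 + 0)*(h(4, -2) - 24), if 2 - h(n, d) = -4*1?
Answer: 252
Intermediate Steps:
h(n, d) = 6 (h(n, d) = 2 - (-4) = 2 - 1*(-4) = 2 + 4 = 6)
(-14 + 0)*(h(4, -2) - 24) = (-14 + 0)*(6 - 24) = -14*(-18) = 252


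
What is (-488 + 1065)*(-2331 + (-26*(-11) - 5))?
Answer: -1182850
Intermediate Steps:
(-488 + 1065)*(-2331 + (-26*(-11) - 5)) = 577*(-2331 + (286 - 5)) = 577*(-2331 + 281) = 577*(-2050) = -1182850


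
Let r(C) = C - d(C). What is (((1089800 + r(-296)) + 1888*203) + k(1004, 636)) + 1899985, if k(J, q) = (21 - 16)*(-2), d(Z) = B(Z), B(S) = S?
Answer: 3373039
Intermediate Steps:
d(Z) = Z
r(C) = 0 (r(C) = C - C = 0)
k(J, q) = -10 (k(J, q) = 5*(-2) = -10)
(((1089800 + r(-296)) + 1888*203) + k(1004, 636)) + 1899985 = (((1089800 + 0) + 1888*203) - 10) + 1899985 = ((1089800 + 383264) - 10) + 1899985 = (1473064 - 10) + 1899985 = 1473054 + 1899985 = 3373039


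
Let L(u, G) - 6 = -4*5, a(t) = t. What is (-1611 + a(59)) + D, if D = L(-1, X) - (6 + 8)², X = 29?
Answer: -1762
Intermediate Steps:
L(u, G) = -14 (L(u, G) = 6 - 4*5 = 6 - 20 = -14)
D = -210 (D = -14 - (6 + 8)² = -14 - 1*14² = -14 - 1*196 = -14 - 196 = -210)
(-1611 + a(59)) + D = (-1611 + 59) - 210 = -1552 - 210 = -1762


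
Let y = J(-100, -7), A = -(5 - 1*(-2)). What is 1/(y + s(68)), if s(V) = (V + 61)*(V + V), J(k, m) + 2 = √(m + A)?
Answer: 1253/21980127 - I*√14/307721778 ≈ 5.7006e-5 - 1.2159e-8*I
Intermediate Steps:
A = -7 (A = -(5 + 2) = -1*7 = -7)
J(k, m) = -2 + √(-7 + m) (J(k, m) = -2 + √(m - 7) = -2 + √(-7 + m))
y = -2 + I*√14 (y = -2 + √(-7 - 7) = -2 + √(-14) = -2 + I*√14 ≈ -2.0 + 3.7417*I)
s(V) = 2*V*(61 + V) (s(V) = (61 + V)*(2*V) = 2*V*(61 + V))
1/(y + s(68)) = 1/((-2 + I*√14) + 2*68*(61 + 68)) = 1/((-2 + I*√14) + 2*68*129) = 1/((-2 + I*√14) + 17544) = 1/(17542 + I*√14)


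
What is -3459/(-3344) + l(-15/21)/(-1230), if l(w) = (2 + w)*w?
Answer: 6954147/6718096 ≈ 1.0351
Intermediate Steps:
l(w) = w*(2 + w)
-3459/(-3344) + l(-15/21)/(-1230) = -3459/(-3344) + ((-15/21)*(2 - 15/21))/(-1230) = -3459*(-1/3344) + ((-15*1/21)*(2 - 15*1/21))*(-1/1230) = 3459/3344 - 5*(2 - 5/7)/7*(-1/1230) = 3459/3344 - 5/7*9/7*(-1/1230) = 3459/3344 - 45/49*(-1/1230) = 3459/3344 + 3/4018 = 6954147/6718096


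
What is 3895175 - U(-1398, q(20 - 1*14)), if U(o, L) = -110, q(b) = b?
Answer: 3895285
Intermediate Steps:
3895175 - U(-1398, q(20 - 1*14)) = 3895175 - 1*(-110) = 3895175 + 110 = 3895285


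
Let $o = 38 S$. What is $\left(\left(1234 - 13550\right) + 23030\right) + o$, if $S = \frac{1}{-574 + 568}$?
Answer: $\frac{32123}{3} \approx 10708.0$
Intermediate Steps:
$S = - \frac{1}{6}$ ($S = \frac{1}{-6} = - \frac{1}{6} \approx -0.16667$)
$o = - \frac{19}{3}$ ($o = 38 \left(- \frac{1}{6}\right) = - \frac{19}{3} \approx -6.3333$)
$\left(\left(1234 - 13550\right) + 23030\right) + o = \left(\left(1234 - 13550\right) + 23030\right) - \frac{19}{3} = \left(-12316 + 23030\right) - \frac{19}{3} = 10714 - \frac{19}{3} = \frac{32123}{3}$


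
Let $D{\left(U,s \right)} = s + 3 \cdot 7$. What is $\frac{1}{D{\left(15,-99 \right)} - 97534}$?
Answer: $- \frac{1}{97612} \approx -1.0245 \cdot 10^{-5}$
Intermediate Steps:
$D{\left(U,s \right)} = 21 + s$ ($D{\left(U,s \right)} = s + 21 = 21 + s$)
$\frac{1}{D{\left(15,-99 \right)} - 97534} = \frac{1}{\left(21 - 99\right) - 97534} = \frac{1}{-78 - 97534} = \frac{1}{-97612} = - \frac{1}{97612}$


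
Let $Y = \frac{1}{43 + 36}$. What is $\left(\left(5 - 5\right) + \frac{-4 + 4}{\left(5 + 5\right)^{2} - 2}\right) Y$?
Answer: $0$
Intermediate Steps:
$Y = \frac{1}{79} \approx 0.012658$
$\left(\left(5 - 5\right) + \frac{-4 + 4}{\left(5 + 5\right)^{2} - 2}\right) Y = \left(\left(5 - 5\right) + \frac{-4 + 4}{\left(5 + 5\right)^{2} - 2}\right) \frac{1}{79} = \left(0 + \frac{0}{10^{2} - 2}\right) \frac{1}{79} = \left(0 + \frac{0}{100 - 2}\right) \frac{1}{79} = \left(0 + \frac{0}{98}\right) \frac{1}{79} = \left(0 + 0 \cdot \frac{1}{98}\right) \frac{1}{79} = \left(0 + 0\right) \frac{1}{79} = 0 \cdot \frac{1}{79} = 0$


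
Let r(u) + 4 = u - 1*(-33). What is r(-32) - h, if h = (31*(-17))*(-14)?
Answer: -7381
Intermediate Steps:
r(u) = 29 + u (r(u) = -4 + (u - 1*(-33)) = -4 + (u + 33) = -4 + (33 + u) = 29 + u)
h = 7378 (h = -527*(-14) = 7378)
r(-32) - h = (29 - 32) - 1*7378 = -3 - 7378 = -7381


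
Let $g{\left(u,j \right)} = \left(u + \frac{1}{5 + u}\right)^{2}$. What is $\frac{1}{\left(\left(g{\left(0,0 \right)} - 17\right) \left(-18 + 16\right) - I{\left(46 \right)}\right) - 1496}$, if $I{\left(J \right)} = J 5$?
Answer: $- \frac{25}{42302} \approx -0.00059099$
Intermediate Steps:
$I{\left(J \right)} = 5 J$
$\frac{1}{\left(\left(g{\left(0,0 \right)} - 17\right) \left(-18 + 16\right) - I{\left(46 \right)}\right) - 1496} = \frac{1}{\left(\left(\frac{\left(1 + 0^{2} + 5 \cdot 0\right)^{2}}{\left(5 + 0\right)^{2}} - 17\right) \left(-18 + 16\right) - 5 \cdot 46\right) - 1496} = \frac{1}{\left(\left(\frac{\left(1 + 0 + 0\right)^{2}}{25} - 17\right) \left(-2\right) - 230\right) - 1496} = \frac{1}{\left(\left(\frac{1^{2}}{25} - 17\right) \left(-2\right) - 230\right) - 1496} = \frac{1}{\left(\left(\frac{1}{25} \cdot 1 - 17\right) \left(-2\right) - 230\right) - 1496} = \frac{1}{\left(\left(\frac{1}{25} - 17\right) \left(-2\right) - 230\right) - 1496} = \frac{1}{\left(\left(- \frac{424}{25}\right) \left(-2\right) - 230\right) - 1496} = \frac{1}{\left(\frac{848}{25} - 230\right) - 1496} = \frac{1}{- \frac{4902}{25} - 1496} = \frac{1}{- \frac{42302}{25}} = - \frac{25}{42302}$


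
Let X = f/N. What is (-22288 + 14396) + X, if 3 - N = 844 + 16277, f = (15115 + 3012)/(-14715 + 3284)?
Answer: -1544273853209/195675858 ≈ -7892.0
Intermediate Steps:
f = -18127/11431 (f = 18127/(-11431) = 18127*(-1/11431) = -18127/11431 ≈ -1.5858)
N = -17118 (N = 3 - (844 + 16277) = 3 - 1*17121 = 3 - 17121 = -17118)
X = 18127/195675858 (X = -18127/11431/(-17118) = -18127/11431*(-1/17118) = 18127/195675858 ≈ 9.2638e-5)
(-22288 + 14396) + X = (-22288 + 14396) + 18127/195675858 = -7892 + 18127/195675858 = -1544273853209/195675858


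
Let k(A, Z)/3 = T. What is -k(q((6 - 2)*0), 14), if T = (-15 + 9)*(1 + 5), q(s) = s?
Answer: 108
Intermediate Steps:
T = -36 (T = -6*6 = -36)
k(A, Z) = -108 (k(A, Z) = 3*(-36) = -108)
-k(q((6 - 2)*0), 14) = -1*(-108) = 108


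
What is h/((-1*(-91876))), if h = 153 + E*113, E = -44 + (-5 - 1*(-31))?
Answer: -1881/91876 ≈ -0.020473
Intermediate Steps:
E = -18 (E = -44 + (-5 + 31) = -44 + 26 = -18)
h = -1881 (h = 153 - 18*113 = 153 - 2034 = -1881)
h/((-1*(-91876))) = -1881/((-1*(-91876))) = -1881/91876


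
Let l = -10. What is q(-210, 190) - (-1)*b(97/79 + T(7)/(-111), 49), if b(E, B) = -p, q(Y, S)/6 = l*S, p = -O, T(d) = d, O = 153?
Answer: -11247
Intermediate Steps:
p = -153 (p = -1*153 = -153)
q(Y, S) = -60*S (q(Y, S) = 6*(-10*S) = -60*S)
b(E, B) = 153 (b(E, B) = -1*(-153) = 153)
q(-210, 190) - (-1)*b(97/79 + T(7)/(-111), 49) = -60*190 - (-1)*153 = -11400 - 1*(-153) = -11400 + 153 = -11247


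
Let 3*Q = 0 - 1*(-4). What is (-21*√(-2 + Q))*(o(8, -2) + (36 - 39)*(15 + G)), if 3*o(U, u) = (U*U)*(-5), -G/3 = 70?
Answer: -10045*I*√6/3 ≈ -8201.7*I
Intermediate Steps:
G = -210 (G = -3*70 = -210)
Q = 4/3 (Q = (0 - 1*(-4))/3 = (0 + 4)/3 = (⅓)*4 = 4/3 ≈ 1.3333)
o(U, u) = -5*U²/3 (o(U, u) = ((U*U)*(-5))/3 = (U²*(-5))/3 = (-5*U²)/3 = -5*U²/3)
(-21*√(-2 + Q))*(o(8, -2) + (36 - 39)*(15 + G)) = (-21*√(-2 + 4/3))*(-5/3*8² + (36 - 39)*(15 - 210)) = (-7*I*√6)*(-5/3*64 - 3*(-195)) = (-7*I*√6)*(-320/3 + 585) = -7*I*√6*(1435/3) = -10045*I*√6/3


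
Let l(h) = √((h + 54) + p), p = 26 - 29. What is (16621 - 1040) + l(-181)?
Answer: 15581 + I*√130 ≈ 15581.0 + 11.402*I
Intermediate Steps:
p = -3
l(h) = √(51 + h) (l(h) = √((h + 54) - 3) = √((54 + h) - 3) = √(51 + h))
(16621 - 1040) + l(-181) = (16621 - 1040) + √(51 - 181) = 15581 + √(-130) = 15581 + I*√130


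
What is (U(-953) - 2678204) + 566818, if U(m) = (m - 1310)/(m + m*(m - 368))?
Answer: -2656039134823/1257960 ≈ -2.1114e+6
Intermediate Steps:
U(m) = (-1310 + m)/(m + m*(-368 + m))
(U(-953) - 2678204) + 566818 = ((-1310 - 953)/((-953)*(-367 - 953)) - 2678204) + 566818 = (-1/953*(-2263)/(-1320) - 2678204) + 566818 = (-1/953*(-1/1320)*(-2263) - 2678204) + 566818 = (-2263/1257960 - 2678204) + 566818 = -3369073506103/1257960 + 566818 = -2656039134823/1257960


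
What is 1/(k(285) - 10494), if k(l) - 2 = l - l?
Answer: -1/10492 ≈ -9.5311e-5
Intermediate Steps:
k(l) = 2 (k(l) = 2 + (l - l) = 2 + 0 = 2)
1/(k(285) - 10494) = 1/(2 - 10494) = 1/(-10492) = -1/10492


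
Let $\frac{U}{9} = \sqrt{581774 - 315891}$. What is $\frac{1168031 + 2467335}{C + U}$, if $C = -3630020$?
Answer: $- \frac{13196451287320}{13177023663877} - \frac{32718294 \sqrt{265883}}{13177023663877} \approx -1.0028$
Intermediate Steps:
$U = 9 \sqrt{265883}$ ($U = 9 \sqrt{581774 - 315891} = 9 \sqrt{265883} \approx 4640.8$)
$\frac{1168031 + 2467335}{C + U} = \frac{1168031 + 2467335}{-3630020 + 9 \sqrt{265883}} = \frac{3635366}{-3630020 + 9 \sqrt{265883}}$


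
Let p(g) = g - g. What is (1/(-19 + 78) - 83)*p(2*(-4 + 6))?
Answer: 0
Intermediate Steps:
p(g) = 0
(1/(-19 + 78) - 83)*p(2*(-4 + 6)) = (1/(-19 + 78) - 83)*0 = (1/59 - 83)*0 = -4896/59*0 = 0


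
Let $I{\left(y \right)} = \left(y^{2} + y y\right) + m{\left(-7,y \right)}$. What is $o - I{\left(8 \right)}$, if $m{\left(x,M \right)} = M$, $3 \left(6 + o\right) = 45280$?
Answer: $\frac{44854}{3} \approx 14951.0$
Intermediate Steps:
$o = \frac{45262}{3}$ ($o = -6 + \frac{1}{3} \cdot 45280 = -6 + \frac{45280}{3} = \frac{45262}{3} \approx 15087.0$)
$I{\left(y \right)} = y + 2 y^{2}$ ($I{\left(y \right)} = \left(y^{2} + y y\right) + y = \left(y^{2} + y^{2}\right) + y = 2 y^{2} + y = y + 2 y^{2}$)
$o - I{\left(8 \right)} = \frac{45262}{3} - 8 \left(1 + 2 \cdot 8\right) = \frac{45262}{3} - 8 \left(1 + 16\right) = \frac{45262}{3} - 8 \cdot 17 = \frac{45262}{3} - 136 = \frac{44854}{3}$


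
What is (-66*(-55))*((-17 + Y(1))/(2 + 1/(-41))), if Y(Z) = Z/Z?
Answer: -793760/27 ≈ -29399.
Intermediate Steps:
Y(Z) = 1
(-66*(-55))*((-17 + Y(1))/(2 + 1/(-41))) = (-66*(-55))*((-17 + 1)/(2 + 1/(-41))) = 3630*(-16/(2 - 1/41)) = 3630*(-16/81/41) = 3630*(-16*41/81) = 3630*(-656/81) = -793760/27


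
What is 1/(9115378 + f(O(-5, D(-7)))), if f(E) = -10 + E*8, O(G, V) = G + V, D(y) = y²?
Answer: 1/9115720 ≈ 1.0970e-7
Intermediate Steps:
f(E) = -10 + 8*E
1/(9115378 + f(O(-5, D(-7)))) = 1/(9115378 + (-10 + 8*(-5 + (-7)²))) = 1/(9115378 + (-10 + 8*(-5 + 49))) = 1/(9115378 + (-10 + 8*44)) = 1/(9115378 + (-10 + 352)) = 1/(9115378 + 342) = 1/9115720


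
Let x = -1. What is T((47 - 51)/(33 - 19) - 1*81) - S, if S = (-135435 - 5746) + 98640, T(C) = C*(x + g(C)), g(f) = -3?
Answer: 300063/7 ≈ 42866.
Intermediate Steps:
T(C) = -4*C (T(C) = C*(-1 - 3) = C*(-4) = -4*C)
S = -42541 (S = -141181 + 98640 = -42541)
T((47 - 51)/(33 - 19) - 1*81) - S = -4*((47 - 51)/(33 - 19) - 1*81) - 1*(-42541) = -4*(-4/14 - 81) + 42541 = -4*(-4*1/14 - 81) + 42541 = -4*(-2/7 - 81) + 42541 = -4*(-569/7) + 42541 = 2276/7 + 42541 = 300063/7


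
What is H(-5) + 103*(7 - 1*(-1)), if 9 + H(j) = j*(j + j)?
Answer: 865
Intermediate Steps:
H(j) = -9 + 2*j² (H(j) = -9 + j*(j + j) = -9 + j*(2*j) = -9 + 2*j²)
H(-5) + 103*(7 - 1*(-1)) = (-9 + 2*(-5)²) + 103*(7 - 1*(-1)) = (-9 + 2*25) + 103*(7 + 1) = (-9 + 50) + 103*8 = 41 + 824 = 865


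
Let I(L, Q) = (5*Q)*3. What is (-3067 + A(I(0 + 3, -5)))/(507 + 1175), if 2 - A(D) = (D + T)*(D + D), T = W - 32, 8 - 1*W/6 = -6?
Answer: -6515/1682 ≈ -3.8734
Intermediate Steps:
W = 84 (W = 48 - 6*(-6) = 48 + 36 = 84)
T = 52 (T = 84 - 32 = 52)
I(L, Q) = 15*Q
A(D) = 2 - 2*D*(52 + D) (A(D) = 2 - (D + 52)*(D + D) = 2 - (52 + D)*2*D = 2 - 2*D*(52 + D))
(-3067 + A(I(0 + 3, -5)))/(507 + 1175) = (-3067 + (2 - 1560*(-5) - 2*(15*(-5))²))/(507 + 1175) = (-3067 + (2 - 104*(-75) - 2*(-75)²))/1682 = (-3067 + (2 + 7800 - 2*5625))*(1/1682) = (-3067 + (2 + 7800 - 11250))*(1/1682) = (-3067 - 3448)*(1/1682) = -6515*1/1682 = -6515/1682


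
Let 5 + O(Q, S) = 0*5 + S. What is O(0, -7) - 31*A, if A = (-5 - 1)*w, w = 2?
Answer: 360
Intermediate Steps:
O(Q, S) = -5 + S (O(Q, S) = -5 + (0*5 + S) = -5 + (0 + S) = -5 + S)
A = -12 (A = (-5 - 1)*2 = -6*2 = -12)
O(0, -7) - 31*A = (-5 - 7) - 31*(-12) = -12 + 372 = 360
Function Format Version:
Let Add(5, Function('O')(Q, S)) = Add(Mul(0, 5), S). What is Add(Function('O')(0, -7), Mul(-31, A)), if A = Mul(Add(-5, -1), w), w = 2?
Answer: 360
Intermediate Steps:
Function('O')(Q, S) = Add(-5, S) (Function('O')(Q, S) = Add(-5, Add(Mul(0, 5), S)) = Add(-5, Add(0, S)) = Add(-5, S))
A = -12 (A = Mul(Add(-5, -1), 2) = Mul(-6, 2) = -12)
Add(Function('O')(0, -7), Mul(-31, A)) = Add(Add(-5, -7), Mul(-31, -12)) = Add(-12, 372) = 360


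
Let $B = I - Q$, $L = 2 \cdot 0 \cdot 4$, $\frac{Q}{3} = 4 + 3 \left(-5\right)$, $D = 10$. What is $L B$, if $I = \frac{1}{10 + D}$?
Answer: $0$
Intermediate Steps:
$Q = -33$ ($Q = 3 \left(4 + 3 \left(-5\right)\right) = 3 \left(4 - 15\right) = 3 \left(-11\right) = -33$)
$I = \frac{1}{20}$ ($I = \frac{1}{10 + 10} = \frac{1}{20} \approx 0.05$)
$L = 0$ ($L = 0 \cdot 4 = 0$)
$B = \frac{661}{20}$ ($B = \frac{1}{20} - -33 = \frac{1}{20} + 33 = \frac{661}{20} \approx 33.05$)
$L B = 0 \cdot \frac{661}{20} = 0$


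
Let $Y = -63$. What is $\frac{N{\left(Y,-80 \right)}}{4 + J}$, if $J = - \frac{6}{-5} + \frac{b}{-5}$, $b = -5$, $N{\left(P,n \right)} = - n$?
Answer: $\frac{400}{31} \approx 12.903$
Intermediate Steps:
$J = \frac{11}{5}$ ($J = - \frac{6}{-5} - \frac{5}{-5} = \left(-6\right) \left(- \frac{1}{5}\right) - -1 = \frac{6}{5} + 1 = \frac{11}{5} \approx 2.2$)
$\frac{N{\left(Y,-80 \right)}}{4 + J} = \frac{\left(-1\right) \left(-80\right)}{4 + \frac{11}{5}} = \frac{80}{\frac{31}{5}} = 80 \cdot \frac{5}{31} = \frac{400}{31}$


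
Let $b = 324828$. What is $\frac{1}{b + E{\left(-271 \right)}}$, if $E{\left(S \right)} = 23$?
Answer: $\frac{1}{324851} \approx 3.0783 \cdot 10^{-6}$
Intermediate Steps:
$\frac{1}{b + E{\left(-271 \right)}} = \frac{1}{324828 + 23} = \frac{1}{324851}$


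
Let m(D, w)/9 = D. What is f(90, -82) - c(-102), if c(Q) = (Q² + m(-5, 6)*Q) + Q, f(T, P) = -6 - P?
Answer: -14816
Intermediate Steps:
m(D, w) = 9*D
c(Q) = Q² - 44*Q (c(Q) = (Q² + (9*(-5))*Q) + Q = (Q² - 45*Q) + Q = Q² - 44*Q)
f(90, -82) - c(-102) = (-6 - 1*(-82)) - (-102)*(-44 - 102) = (-6 + 82) - (-102)*(-146) = 76 - 1*14892 = 76 - 14892 = -14816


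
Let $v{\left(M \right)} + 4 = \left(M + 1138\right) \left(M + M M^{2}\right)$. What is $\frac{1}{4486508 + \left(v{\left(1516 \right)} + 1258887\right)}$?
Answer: $\frac{1}{9246960047639} \approx 1.0814 \cdot 10^{-13}$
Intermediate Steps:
$v{\left(M \right)} = -4 + \left(1138 + M\right) \left(M + M^{3}\right)$ ($v{\left(M \right)} = -4 + \left(M + 1138\right) \left(M + M M^{2}\right) = -4 + \left(1138 + M\right) \left(M + M^{3}\right)$)
$\frac{1}{4486508 + \left(v{\left(1516 \right)} + 1258887\right)} = \frac{1}{4486508 + \left(\left(-4 + 1516^{2} + 1516^{4} + 1138 \cdot 1516 + 1138 \cdot 1516^{3}\right) + 1258887\right)} = \frac{1}{4486508 + \left(\left(-4 + 2298256 + 5281980641536 + 1725208 + 1138 \cdot 3484156096\right) + 1258887\right)} = \frac{1}{4486508 + \left(\left(-4 + 2298256 + 5281980641536 + 1725208 + 3964969637248\right) + 1258887\right)} = \frac{1}{4486508 + \left(9246954302244 + 1258887\right)} = \frac{1}{4486508 + 9246955561131} = \frac{1}{9246960047639}$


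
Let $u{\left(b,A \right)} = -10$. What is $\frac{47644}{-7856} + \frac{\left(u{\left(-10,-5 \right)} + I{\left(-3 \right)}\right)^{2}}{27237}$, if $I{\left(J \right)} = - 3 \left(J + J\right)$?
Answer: $- \frac{324294211}{53493468} \approx -6.0623$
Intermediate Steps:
$I{\left(J \right)} = - 6 J$ ($I{\left(J \right)} = - 3 \cdot 2 J = - 6 J$)
$\frac{47644}{-7856} + \frac{\left(u{\left(-10,-5 \right)} + I{\left(-3 \right)}\right)^{2}}{27237} = \frac{47644}{-7856} + \frac{\left(-10 - -18\right)^{2}}{27237} = 47644 \left(- \frac{1}{7856}\right) + \left(-10 + 18\right)^{2} \cdot \frac{1}{27237} = - \frac{11911}{1964} + 8^{2} \cdot \frac{1}{27237} = - \frac{11911}{1964} + 64 \cdot \frac{1}{27237} = - \frac{11911}{1964} + \frac{64}{27237} = - \frac{324294211}{53493468}$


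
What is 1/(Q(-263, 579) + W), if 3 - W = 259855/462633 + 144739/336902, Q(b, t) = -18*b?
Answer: 155861982966/738163706602945 ≈ 0.00021115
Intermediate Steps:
W = 313079241901/155861982966 (W = 3 - (259855/462633 + 144739/336902) = 3 - 1*154506706997/155861982966 = 3 - 154506706997/155861982966 = 313079241901/155861982966 ≈ 2.0087)
1/(Q(-263, 579) + W) = 1/(-18*(-263) + 313079241901/155861982966) = 1/(4734 + 313079241901/155861982966) = 1/(738163706602945/155861982966) = 155861982966/738163706602945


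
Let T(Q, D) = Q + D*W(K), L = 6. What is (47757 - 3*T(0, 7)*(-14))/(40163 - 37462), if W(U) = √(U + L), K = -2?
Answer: 48345/2701 ≈ 17.899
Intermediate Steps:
W(U) = √(6 + U) (W(U) = √(U + 6) = √(6 + U))
T(Q, D) = Q + 2*D (T(Q, D) = Q + D*√(6 - 2) = Q + D*√4 = Q + D*2 = Q + 2*D)
(47757 - 3*T(0, 7)*(-14))/(40163 - 37462) = (47757 - 3*(0 + 2*7)*(-14))/(40163 - 37462) = (47757 - 3*(0 + 14)*(-14))/2701 = (47757 - 3*14*(-14))*(1/2701) = (47757 - 42*(-14))*(1/2701) = (47757 + 588)*(1/2701) = 48345*(1/2701) = 48345/2701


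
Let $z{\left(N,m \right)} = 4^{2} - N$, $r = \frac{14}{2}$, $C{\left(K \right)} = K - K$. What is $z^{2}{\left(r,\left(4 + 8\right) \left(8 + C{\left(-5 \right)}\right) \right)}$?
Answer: $81$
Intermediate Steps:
$C{\left(K \right)} = 0$
$r = 7$ ($r = 14 \cdot \frac{1}{2} = 7$)
$z{\left(N,m \right)} = 16 - N$
$z^{2}{\left(r,\left(4 + 8\right) \left(8 + C{\left(-5 \right)}\right) \right)} = \left(16 - 7\right)^{2} = 9^{2} = 81$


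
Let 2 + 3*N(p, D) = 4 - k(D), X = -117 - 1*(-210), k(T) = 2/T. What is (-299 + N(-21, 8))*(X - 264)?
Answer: 204117/4 ≈ 51029.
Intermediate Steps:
X = 93 (X = -117 + 210 = 93)
N(p, D) = ⅔ - 2/(3*D) (N(p, D) = -⅔ + (4 - 2/D)/3 = -⅔ + (4/3 - 2/(3*D)) = ⅔ - 2/(3*D))
(-299 + N(-21, 8))*(X - 264) = (-299 + (⅔)*(-1 + 8)/8)*(93 - 264) = (-299 + (⅔)*(⅛)*7)*(-171) = (-299 + 7/12)*(-171) = -3581/12*(-171) = 204117/4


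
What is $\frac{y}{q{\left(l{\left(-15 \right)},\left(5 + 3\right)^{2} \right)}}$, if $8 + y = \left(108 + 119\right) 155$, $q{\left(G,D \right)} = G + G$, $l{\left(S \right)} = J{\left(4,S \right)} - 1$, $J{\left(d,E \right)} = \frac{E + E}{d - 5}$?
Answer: $\frac{1213}{2} \approx 606.5$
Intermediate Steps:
$J{\left(d,E \right)} = \frac{2 E}{-5 + d}$
$l{\left(S \right)} = -1 - 2 S$ ($l{\left(S \right)} = \frac{2 S}{-5 + 4} - 1 = \frac{2 S}{-1} - 1 = 2 S \left(-1\right) - 1 = - 2 S - 1 = -1 - 2 S$)
$q{\left(G,D \right)} = 2 G$
$y = 35177$ ($y = -8 + \left(108 + 119\right) 155 = -8 + 227 \cdot 155 = -8 + 35185 = 35177$)
$\frac{y}{q{\left(l{\left(-15 \right)},\left(5 + 3\right)^{2} \right)}} = \frac{35177}{2 \left(-1 - -30\right)} = \frac{35177}{2 \left(-1 + 30\right)} = \frac{35177}{2 \cdot 29} = \frac{35177}{58} = 35177 \cdot \frac{1}{58} = \frac{1213}{2}$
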